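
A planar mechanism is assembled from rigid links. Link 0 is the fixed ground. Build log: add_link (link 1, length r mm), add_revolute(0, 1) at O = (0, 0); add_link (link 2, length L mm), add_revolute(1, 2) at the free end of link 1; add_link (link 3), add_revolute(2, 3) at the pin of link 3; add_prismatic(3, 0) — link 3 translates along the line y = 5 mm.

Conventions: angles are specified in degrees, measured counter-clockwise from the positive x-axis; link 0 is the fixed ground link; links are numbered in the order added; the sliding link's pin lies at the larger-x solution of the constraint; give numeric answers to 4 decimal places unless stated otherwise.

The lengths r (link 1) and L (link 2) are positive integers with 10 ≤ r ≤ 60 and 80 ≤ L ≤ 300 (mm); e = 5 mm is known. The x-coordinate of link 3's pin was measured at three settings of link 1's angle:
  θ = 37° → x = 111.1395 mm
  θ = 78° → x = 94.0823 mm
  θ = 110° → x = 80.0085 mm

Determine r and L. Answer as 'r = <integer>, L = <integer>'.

constraint per measurement: (x − r cos θ)² + (r sin θ − e)² = L²
subtracting the θ₁ and θ₂ equations cancels the r² and L² terms:
r = (x₁² − x₂²) / (2[(x₁cos θ₁ + e sin θ₁) − (x₂cos θ₂ + e sin θ₂)]) = 26.0000 → r = 26
L² = (x₁ − r cos θ₁)² + (r sin θ₁ − e)² = 8280.9991 → L = 91.0000 → L = 91
check at θ₃=110°: x = 80.0085 (printed 80.0085) ✓

r = 26, L = 91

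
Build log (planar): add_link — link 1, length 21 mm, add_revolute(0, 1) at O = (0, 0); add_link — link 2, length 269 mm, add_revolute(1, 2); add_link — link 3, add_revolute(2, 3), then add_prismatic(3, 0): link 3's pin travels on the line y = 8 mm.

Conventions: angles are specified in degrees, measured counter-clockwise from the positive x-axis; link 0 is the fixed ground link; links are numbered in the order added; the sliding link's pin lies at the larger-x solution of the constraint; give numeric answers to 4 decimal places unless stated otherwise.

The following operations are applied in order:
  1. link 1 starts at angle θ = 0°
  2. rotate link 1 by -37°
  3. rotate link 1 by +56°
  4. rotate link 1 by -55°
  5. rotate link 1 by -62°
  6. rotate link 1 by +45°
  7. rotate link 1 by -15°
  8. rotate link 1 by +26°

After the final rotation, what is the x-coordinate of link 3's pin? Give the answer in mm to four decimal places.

geometry: r = 21 mm, L = 269 mm, e = 8 mm; θ starts at 0°
rotate link 1 by -37°: θ ← 0° -37° = -37°
rotate link 1 by +56°: θ ← -37° +56° = 19°
rotate link 1 by -55°: θ ← 19° -55° = -36°
rotate link 1 by -62°: θ ← -36° -62° = -98°
rotate link 1 by +45°: θ ← -98° +45° = -53°
rotate link 1 by -15°: θ ← -53° -15° = -68°
rotate link 1 by +26°: θ ← -68° +26° = -42°
crank pin P = (r cos θ, r sin θ) = (15.606041, -14.051743)
h = r sin θ − e = -14.051743 − 8 = -22.051743
x = r cos θ + √(L² − h²) = 15.606041 + 268.094611 = 283.700653

283.7007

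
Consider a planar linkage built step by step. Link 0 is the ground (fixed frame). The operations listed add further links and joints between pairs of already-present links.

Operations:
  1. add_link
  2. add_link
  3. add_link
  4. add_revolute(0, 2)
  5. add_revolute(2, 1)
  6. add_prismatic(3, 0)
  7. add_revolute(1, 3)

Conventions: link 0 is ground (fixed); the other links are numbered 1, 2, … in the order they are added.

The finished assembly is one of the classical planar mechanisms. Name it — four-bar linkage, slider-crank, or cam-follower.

links: 4 (incl. ground); joints: 3 revolute, 1 prismatic, 0 higher (cam) pair, forming one closed loop
4 links, 3 revolutes + 1 prismatic in one loop → slider-crank

slider-crank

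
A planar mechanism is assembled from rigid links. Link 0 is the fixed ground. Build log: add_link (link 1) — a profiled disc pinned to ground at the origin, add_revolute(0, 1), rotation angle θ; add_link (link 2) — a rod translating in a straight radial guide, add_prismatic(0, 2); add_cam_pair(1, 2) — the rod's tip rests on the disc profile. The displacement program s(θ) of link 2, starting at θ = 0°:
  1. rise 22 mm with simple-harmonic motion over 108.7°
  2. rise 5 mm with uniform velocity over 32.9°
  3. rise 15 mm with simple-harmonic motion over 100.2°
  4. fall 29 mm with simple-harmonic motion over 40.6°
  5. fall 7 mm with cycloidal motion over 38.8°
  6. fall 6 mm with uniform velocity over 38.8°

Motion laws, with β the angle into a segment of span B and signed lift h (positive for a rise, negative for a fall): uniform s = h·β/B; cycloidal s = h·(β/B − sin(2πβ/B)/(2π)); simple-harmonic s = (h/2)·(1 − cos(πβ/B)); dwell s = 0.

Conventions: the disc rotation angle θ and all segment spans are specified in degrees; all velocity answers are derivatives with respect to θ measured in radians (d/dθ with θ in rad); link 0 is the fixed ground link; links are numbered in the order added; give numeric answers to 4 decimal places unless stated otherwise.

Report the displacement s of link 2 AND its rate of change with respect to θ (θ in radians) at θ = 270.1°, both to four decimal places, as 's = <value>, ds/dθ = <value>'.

seg 1 [0°–108.7°] simple-harmonic, h=22: full span → s += 22 → s = 22.0000
seg 2 [108.7°–141.6°] uniform, h=5: full span → s += 5 → s = 27.0000
seg 3 [141.6°–241.8°] simple-harmonic, h=15: full span → s += 15 → s = 42.0000
seg 4 [241.8°–282.4°] simple-harmonic, h=-29: θ=270.1° here. β=28.3, B=40.6. -29/2·(1 − cos(π·0.6970)) = -22.9136 → s = 19.0864
velocity in seg [241.8°–282.4°] (simple-harmonic), θ in radians: β = 28.3° = 0.4939 rad, B = 40.6° = 0.7086 rad; ds/dθ = (πh/(2B)) sin(πβ/B) = (π·(-29)/(2·0.7086)) sin(π·0.6970) = -52.356852 mm/rad

s = 19.0864, ds/dθ = -52.3569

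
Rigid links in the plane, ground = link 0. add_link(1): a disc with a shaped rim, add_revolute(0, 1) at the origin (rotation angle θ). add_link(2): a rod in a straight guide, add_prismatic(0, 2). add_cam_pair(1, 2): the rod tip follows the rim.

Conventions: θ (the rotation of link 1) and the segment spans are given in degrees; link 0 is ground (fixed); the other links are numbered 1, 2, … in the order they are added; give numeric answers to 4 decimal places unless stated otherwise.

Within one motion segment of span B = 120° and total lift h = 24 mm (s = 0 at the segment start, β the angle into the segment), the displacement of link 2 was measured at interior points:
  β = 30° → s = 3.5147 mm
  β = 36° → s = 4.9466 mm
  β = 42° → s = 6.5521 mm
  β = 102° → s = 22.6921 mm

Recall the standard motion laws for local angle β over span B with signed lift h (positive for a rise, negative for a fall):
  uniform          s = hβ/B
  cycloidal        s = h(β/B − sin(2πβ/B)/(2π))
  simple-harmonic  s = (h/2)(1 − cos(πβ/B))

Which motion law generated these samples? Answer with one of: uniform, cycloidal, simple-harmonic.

candidates at β/B = r: uniform s = h·r (linear in β); cycloidal s = h·(r − sin(2πr)/(2π)); simple-harmonic s = (h/2)(1 − cos(πr))
β=30°: printed 3.5147 | uniform 6.0000, cycloidal 2.1803, simple-harmonic 3.5147
β=36°: printed 4.9466 | uniform 7.2000, cycloidal 3.5672, simple-harmonic 4.9466
β=42°: printed 6.5521 | uniform 8.4000, cycloidal 5.3098, simple-harmonic 6.5521
β=102°: printed 22.6921 | uniform 20.4000, cycloidal 23.4902, simple-harmonic 22.6921
only one law matches every sample → simple-harmonic

simple-harmonic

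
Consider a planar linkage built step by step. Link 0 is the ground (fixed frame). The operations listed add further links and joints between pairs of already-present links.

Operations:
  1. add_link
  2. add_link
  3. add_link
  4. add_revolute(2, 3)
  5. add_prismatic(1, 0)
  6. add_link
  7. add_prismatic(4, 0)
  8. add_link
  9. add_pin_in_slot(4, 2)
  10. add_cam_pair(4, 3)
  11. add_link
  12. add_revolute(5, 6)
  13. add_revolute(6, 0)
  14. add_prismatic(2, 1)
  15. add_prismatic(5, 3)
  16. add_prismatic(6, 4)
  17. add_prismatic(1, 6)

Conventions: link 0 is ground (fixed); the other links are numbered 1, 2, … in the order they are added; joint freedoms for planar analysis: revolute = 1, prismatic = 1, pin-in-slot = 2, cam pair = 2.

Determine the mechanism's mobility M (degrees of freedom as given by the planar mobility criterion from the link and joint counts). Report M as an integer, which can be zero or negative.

(L,J1,J2)=(1,0,0); link0 fixed
link1: (2,0,0)
link2: (3,0,0)
link3: (4,0,0)
R 2-3 [J1]: (4,1,0)
P 1-0 [J1]: (4,2,0)
link4: (5,2,0)
P 4-0 [J1]: (5,3,0)
link5: (6,3,0)
PS 4-2 [J2]: (6,3,1)
C 4-3 [J2]: (6,3,2)
link6: (7,3,2)
R 5-6 [J1]: (7,4,2)
R 6-0 [J1]: (7,5,2)
P 2-1 [J1]: (7,6,2)
P 5-3 [J1]: (7,7,2)
P 6-4 [J1]: (7,8,2)
P 1-6 [J1]: (7,9,2)
Grübler: 3·6 − 2·9 − 2 = -2

M = -2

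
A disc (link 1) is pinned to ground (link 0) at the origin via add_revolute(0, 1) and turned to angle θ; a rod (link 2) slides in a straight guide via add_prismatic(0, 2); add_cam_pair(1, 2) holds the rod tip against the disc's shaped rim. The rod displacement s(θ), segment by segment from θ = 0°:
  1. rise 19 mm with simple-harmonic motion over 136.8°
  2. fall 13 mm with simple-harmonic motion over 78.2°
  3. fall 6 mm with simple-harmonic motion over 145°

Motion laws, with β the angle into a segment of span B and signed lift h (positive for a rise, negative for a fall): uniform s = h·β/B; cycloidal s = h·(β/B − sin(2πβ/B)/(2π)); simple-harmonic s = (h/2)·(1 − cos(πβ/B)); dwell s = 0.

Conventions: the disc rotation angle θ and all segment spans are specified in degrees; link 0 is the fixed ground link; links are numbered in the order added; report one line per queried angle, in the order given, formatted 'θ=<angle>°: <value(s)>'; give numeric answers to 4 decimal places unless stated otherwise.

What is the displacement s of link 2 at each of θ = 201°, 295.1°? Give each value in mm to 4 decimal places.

segment 1 (0° to 136.8°, simple-harmonic, h = 19) is passed completely: s = 0.0000 + (19) = 19.0000
θ = 201° falls in segment 2 (136.8° to 215°, simple-harmonic, h = -13): β = 201 − 136.8 = 64.2°, B = 78.2°; Δs = -13/2·(1 − cos(π·0.8210)) = -11.9987; s = 19.0000 − 11.9987 = 7.0013
segment 2 (136.8° to 215°, simple-harmonic, h = -13) is passed completely: s = 19.0000 + (-13) = 6.0000
θ = 295.1° falls in segment 3 (215° to 360°, simple-harmonic, h = -6): β = 295.1 − 215 = 80.1°, B = 145°; Δs = -6/2·(1 − cos(π·0.5524)) = -3.4918; s = 6.0000 − 3.4918 = 2.5082

θ=201°: 7.0013
θ=295.1°: 2.5082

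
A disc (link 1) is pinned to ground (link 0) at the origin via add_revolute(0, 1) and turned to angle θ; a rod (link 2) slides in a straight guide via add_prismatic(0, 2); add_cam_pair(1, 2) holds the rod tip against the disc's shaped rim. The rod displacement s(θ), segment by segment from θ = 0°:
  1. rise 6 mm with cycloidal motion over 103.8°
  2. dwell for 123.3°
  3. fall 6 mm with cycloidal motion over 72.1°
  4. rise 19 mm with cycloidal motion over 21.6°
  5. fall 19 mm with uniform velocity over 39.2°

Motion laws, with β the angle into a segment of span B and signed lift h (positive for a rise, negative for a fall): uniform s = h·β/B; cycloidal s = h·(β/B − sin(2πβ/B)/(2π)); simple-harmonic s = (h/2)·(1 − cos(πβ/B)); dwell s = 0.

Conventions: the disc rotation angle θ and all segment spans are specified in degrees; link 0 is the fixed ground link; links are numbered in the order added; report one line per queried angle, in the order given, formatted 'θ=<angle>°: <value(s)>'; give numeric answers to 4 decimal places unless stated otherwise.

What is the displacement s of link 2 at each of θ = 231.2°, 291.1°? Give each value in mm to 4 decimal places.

segment 1 (0° to 103.8°, cycloidal, h = 6) is passed completely: s = 0.0000 + (6) = 6.0000
segment 2 (103.8° to 227.1°, dwell): s unchanged at 6.0000
θ = 231.2° falls in segment 3 (227.1° to 299.2°, cycloidal, h = -6): β = 231.2 − 227.1 = 4.1°, B = 72.1°; Δs = -6·(0.0569 − sin(2π·0.0569)/(2π)) = -0.0072; s = 6.0000 − 0.0072 = 5.9928
θ = 291.1° falls in segment 3 (227.1° to 299.2°, cycloidal, h = -6): β = 291.1 − 227.1 = 64°, B = 72.1°; Δs = -6·(0.8877 − sin(2π·0.8877)/(2π)) = -5.9454; s = 6.0000 − 5.9454 = 0.0546

θ=231.2°: 5.9928
θ=291.1°: 0.0546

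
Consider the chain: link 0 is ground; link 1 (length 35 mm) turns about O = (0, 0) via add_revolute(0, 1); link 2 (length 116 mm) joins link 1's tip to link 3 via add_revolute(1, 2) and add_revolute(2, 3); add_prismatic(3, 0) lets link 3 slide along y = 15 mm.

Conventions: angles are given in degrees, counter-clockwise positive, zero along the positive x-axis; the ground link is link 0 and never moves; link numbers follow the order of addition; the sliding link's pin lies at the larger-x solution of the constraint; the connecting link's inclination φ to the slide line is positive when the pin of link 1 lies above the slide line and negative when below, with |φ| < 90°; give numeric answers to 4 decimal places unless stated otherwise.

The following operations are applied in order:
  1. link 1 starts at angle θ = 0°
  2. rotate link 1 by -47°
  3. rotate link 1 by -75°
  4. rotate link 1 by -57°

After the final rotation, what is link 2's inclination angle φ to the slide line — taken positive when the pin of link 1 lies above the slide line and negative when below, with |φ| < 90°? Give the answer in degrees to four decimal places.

geometry: r = 35 mm, L = 116 mm, e = 15 mm; θ starts at 0°
rotate link 1 by -47°: θ ← 0° -47° = -47°
rotate link 1 by -75°: θ ← -47° -75° = -122°
rotate link 1 by -57°: θ ← -122° -57° = -179°
h = r sin θ − e = -0.610834 − 15 = -15.610834
sin φ = h / L = -15.610834 / 116 = -0.13457616
φ = arcsin(-0.13457616) = -7.734112°

-7.7341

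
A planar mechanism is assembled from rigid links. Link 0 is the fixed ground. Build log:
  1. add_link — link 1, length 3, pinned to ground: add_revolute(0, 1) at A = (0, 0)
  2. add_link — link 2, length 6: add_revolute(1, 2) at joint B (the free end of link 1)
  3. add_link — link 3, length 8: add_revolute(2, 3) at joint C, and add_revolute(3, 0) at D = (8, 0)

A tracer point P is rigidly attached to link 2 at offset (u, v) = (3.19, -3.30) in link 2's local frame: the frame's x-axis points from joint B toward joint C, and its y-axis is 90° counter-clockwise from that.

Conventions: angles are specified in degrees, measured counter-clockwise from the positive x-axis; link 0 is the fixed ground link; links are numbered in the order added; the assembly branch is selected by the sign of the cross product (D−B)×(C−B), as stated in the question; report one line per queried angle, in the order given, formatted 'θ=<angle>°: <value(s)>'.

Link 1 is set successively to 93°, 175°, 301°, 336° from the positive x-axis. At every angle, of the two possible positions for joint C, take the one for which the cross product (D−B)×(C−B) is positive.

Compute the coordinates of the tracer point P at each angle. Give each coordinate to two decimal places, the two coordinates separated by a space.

A=(0,0), D=(8.00,0)
θ=93°: B = A + 3.00·(cos93°, sin93°) = (-0.1570, 2.9959)
θ=93°: |BD| = 8.6898
θ=93°: circle(B,6.00) ∩ circle(D,8.00): a=2.7338, h=5.3410
θ=93°:   candidates: C₊=(4.2505,7.0669) cross=46.412; C₋=(0.5678,-2.9602) cross=-46.412
θ=93°:   branch + wants cross > 0 → take C=(4.2505,7.0669) (cross=46.412)
θ=93°: ex = (C−B)/|BC| = (0.7346,0.6785); ey = (-0.6785,0.7346)
θ=93°: P = B + 3.19·ex + -3.30·ey = (4.4254,2.7362)
θ=175°: B = A + 3.00·(cos175°, sin175°) = (-2.9886, 0.2615)
θ=175°: |BD| = 10.9917
θ=175°: circle(B,6.00) ∩ circle(D,8.00): a=4.2222, h=4.2630
θ=175°:   candidates: C₊=(1.3338,4.4229) cross=46.858; C₋=(1.1310,-4.1008) cross=-46.858
θ=175°:   branch + wants cross > 0 → take C=(1.3338,4.4229) (cross=46.858)
θ=175°: ex = (C−B)/|BC| = (0.7204,0.6936); ey = (-0.6936,0.7204)
θ=175°: P = B + 3.19·ex + -3.30·ey = (1.5982,0.0966)
θ=301°: B = A + 3.00·(cos301°, sin301°) = (1.5451, -2.5715)
θ=301°: |BD| = 6.9482
θ=301°: circle(B,6.00) ∩ circle(D,8.00): a=1.4592, h=5.8198
θ=301°:   candidates: C₊=(0.7468,3.3752) cross=40.438; C₋=(5.0546,-7.4381) cross=-40.438
θ=301°:   branch + wants cross > 0 → take C=(0.7468,3.3752) (cross=40.438)
θ=301°: ex = (C−B)/|BC| = (-0.1330,0.9911); ey = (-0.9911,-0.1330)
θ=301°: P = B + 3.19·ex + -3.30·ey = (4.3914,1.0292)
θ=336°: B = A + 3.00·(cos336°, sin336°) = (2.7406, -1.2202)
θ=336°: |BD| = 5.3991
θ=336°: circle(B,6.00) ∩ circle(D,8.00): a=0.1065, h=5.9991
θ=336°:   candidates: C₊=(1.4886,4.6477) cross=32.389; C₋=(4.2002,-7.0400) cross=-32.389
θ=336°:   branch + wants cross > 0 → take C=(1.4886,4.6477) (cross=32.389)
θ=336°: ex = (C−B)/|BC| = (-0.2087,0.9780); ey = (-0.9780,-0.2087)
θ=336°: P = B + 3.19·ex + -3.30·ey = (5.3023,2.5882)

θ=93°: 4.43 2.74
θ=175°: 1.60 0.10
θ=301°: 4.39 1.03
θ=336°: 5.30 2.59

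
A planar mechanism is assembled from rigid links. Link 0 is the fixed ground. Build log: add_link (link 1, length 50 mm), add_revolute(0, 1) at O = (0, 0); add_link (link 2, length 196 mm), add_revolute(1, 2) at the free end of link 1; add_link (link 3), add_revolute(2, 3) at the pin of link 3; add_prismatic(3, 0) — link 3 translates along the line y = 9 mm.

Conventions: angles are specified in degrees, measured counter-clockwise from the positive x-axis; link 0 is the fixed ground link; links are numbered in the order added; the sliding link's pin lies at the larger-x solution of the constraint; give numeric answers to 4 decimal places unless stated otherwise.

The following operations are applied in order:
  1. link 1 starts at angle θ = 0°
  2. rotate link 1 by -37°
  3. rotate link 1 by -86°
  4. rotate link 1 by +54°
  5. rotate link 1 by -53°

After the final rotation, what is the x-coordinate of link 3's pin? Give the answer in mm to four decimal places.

geometry: r = 50 mm, L = 196 mm, e = 9 mm; θ starts at 0°
rotate link 1 by -37°: θ ← 0° -37° = -37°
rotate link 1 by -86°: θ ← -37° -86° = -123°
rotate link 1 by +54°: θ ← -123° +54° = -69°
rotate link 1 by -53°: θ ← -69° -53° = -122°
crank pin P = (r cos θ, r sin θ) = (-26.495963, -42.402405)
h = r sin θ − e = -42.402405 − 9 = -51.402405
x = r cos θ + √(L² − h²) = -26.495963 + 189.139612 = 162.643649

162.6436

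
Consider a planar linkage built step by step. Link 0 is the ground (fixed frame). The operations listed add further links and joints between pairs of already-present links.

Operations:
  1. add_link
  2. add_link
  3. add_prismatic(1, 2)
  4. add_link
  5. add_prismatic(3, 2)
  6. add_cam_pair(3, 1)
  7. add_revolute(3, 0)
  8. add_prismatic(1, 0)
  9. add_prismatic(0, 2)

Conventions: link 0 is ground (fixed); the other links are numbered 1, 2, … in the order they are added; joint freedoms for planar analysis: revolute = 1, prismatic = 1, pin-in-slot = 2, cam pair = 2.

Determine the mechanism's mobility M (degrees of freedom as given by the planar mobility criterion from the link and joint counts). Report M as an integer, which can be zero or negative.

L=1 J1=0 J2=0
add link → L=2 J1=0 J2=0
add link → L=3 J1=0 J2=0
P@1,2 dof=1 J1 → L=3 J1=1 J2=0
add link → L=4 J1=1 J2=0
P@3,2 dof=1 J1 → L=4 J1=2 J2=0
C@3,1 dof=2 J2 → L=4 J1=2 J2=1
R@3,0 dof=1 J1 → L=4 J1=3 J2=1
P@1,0 dof=1 J1 → L=4 J1=4 J2=1
P@0,2 dof=1 J1 → L=4 J1=5 J2=1
M=3(L−1)−2J1−J2=3·3−2·5−1=-2

M = -2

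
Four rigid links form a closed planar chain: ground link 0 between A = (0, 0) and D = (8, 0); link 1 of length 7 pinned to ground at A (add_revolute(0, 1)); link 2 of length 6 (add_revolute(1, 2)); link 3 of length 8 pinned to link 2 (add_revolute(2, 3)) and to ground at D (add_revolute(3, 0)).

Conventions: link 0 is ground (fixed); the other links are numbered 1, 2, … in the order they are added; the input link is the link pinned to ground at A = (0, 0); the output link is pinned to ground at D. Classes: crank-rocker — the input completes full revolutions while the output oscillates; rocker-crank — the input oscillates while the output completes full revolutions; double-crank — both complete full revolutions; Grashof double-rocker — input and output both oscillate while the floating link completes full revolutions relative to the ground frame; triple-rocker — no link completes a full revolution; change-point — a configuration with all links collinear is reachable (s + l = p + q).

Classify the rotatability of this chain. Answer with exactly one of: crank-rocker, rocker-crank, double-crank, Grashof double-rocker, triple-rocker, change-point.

lengths: ground=8, input=7, coupler=6, output=8
sorted: s=6 (shortest), l=8 (longest), p+q=15
s + l = 14 vs p + q = 15
s + l < p + q (Grashof) with shortest = coupler link → Grashof double-rocker

Grashof double-rocker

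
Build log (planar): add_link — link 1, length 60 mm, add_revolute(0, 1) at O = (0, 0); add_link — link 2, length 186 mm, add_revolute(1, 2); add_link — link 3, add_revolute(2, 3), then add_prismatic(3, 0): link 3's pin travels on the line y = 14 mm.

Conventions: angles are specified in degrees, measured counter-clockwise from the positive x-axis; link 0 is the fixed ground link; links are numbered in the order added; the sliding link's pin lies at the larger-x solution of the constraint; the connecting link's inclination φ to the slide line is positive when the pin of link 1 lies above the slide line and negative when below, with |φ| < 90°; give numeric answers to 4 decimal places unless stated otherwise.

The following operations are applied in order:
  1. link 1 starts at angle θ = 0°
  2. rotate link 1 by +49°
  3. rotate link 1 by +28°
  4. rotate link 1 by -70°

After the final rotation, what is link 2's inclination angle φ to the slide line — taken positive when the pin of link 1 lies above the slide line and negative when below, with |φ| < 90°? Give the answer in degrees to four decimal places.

geometry: r = 60 mm, L = 186 mm, e = 14 mm; θ starts at 0°
rotate link 1 by +49°: θ ← 0° +49° = 49°
rotate link 1 by +28°: θ ← 49° +28° = 77°
rotate link 1 by -70°: θ ← 77° -70° = 7°
h = r sin θ − e = 7.312161 − 14 = -6.687839
sin φ = h / L = -6.687839 / 186 = -0.03595613
φ = arcsin(-0.03595613) = -2.060578°

-2.0606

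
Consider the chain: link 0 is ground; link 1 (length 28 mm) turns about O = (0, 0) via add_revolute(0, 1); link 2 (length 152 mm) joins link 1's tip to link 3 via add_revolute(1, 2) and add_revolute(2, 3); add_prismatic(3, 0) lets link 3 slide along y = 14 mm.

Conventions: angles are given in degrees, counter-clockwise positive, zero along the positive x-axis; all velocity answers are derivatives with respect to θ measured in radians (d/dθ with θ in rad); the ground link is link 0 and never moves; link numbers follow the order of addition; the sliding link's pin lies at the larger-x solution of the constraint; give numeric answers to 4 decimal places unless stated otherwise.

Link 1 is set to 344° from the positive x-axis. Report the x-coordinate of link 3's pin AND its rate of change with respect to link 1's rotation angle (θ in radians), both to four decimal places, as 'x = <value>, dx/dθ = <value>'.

geometry: r = 28 mm, L = 152 mm, e = 14 mm
crank pin P = (r cos θ, r sin θ) = (26.915327, -7.717846)
h = r sin θ − e = -7.717846 − 14 = -21.717846
x = r cos θ + √(L² − h²) = 26.915327 + 150.440471 = 177.355798
dx/dθ = −r sin θ − h·r cos θ/√(L² − h²) (θ in radians; h = -21.717846) = 11.603389

x = 177.3558, dx/dθ = 11.6034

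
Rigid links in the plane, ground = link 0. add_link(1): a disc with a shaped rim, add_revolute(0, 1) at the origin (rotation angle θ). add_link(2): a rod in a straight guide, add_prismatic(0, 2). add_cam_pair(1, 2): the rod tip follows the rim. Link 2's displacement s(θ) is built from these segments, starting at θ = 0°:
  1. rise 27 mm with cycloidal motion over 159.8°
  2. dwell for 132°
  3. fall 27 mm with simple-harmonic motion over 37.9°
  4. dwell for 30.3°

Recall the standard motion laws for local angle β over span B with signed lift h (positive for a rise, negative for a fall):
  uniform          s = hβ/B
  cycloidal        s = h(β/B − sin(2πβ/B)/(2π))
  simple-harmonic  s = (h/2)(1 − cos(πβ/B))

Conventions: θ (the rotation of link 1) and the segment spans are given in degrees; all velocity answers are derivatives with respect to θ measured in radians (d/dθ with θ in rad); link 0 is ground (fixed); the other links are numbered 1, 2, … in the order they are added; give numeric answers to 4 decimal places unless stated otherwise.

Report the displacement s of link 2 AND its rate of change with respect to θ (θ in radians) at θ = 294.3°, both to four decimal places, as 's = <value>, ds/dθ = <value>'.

segment 1 (0° to 159.8°, cycloidal, h = 27) is passed completely: s = 0.0000 + (27) = 27.0000
segment 2 (159.8° to 291.8°, dwell): s unchanged at 27.0000
θ = 294.3° falls in segment 3 (291.8° to 329.7°, simple-harmonic, h = -27): β = 294.3 − 291.8 = 2.5°, B = 37.9°; Δs = -27/2·(1 − cos(π·0.0660)) = -0.2888; s = 27.0000 − 0.2888 = 26.7112
velocity in seg [291.8°–329.7°] (simple-harmonic), θ in radians: β = 2.5° = 0.0436 rad, B = 37.9° = 0.6615 rad; ds/dθ = (πh/(2B)) sin(πβ/B) = (π·(-27)/(2·0.6615)) sin(π·0.0660) = -13.191825 mm/rad

s = 26.7112, ds/dθ = -13.1918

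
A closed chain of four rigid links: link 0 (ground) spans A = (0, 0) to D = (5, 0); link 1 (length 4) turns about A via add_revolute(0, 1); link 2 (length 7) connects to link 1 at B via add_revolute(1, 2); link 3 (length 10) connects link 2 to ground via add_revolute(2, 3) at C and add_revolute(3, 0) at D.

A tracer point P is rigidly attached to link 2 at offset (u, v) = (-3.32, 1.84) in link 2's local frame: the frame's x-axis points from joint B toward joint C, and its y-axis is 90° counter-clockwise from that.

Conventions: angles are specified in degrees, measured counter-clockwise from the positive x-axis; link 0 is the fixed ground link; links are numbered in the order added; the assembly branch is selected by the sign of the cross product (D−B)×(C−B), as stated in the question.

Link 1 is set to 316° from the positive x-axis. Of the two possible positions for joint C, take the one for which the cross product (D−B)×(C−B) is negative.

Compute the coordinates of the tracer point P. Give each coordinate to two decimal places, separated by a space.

A=(0,0), D=(5.00,0)
B = A + 4.00·(cos316°, sin316°) = (2.8774, -2.7786)
|BD| = 3.4966
circle(B,7.00) ∩ circle(D,10.00): a=-5.5444, h=4.2731
  candidates: C₊=(-3.8841,-4.5906) cross=14.941; C₋=(2.9073,-9.7786) cross=-14.941
  branch - wants cross < 0 → take C=(2.9073,-9.7786) (cross=-14.941)
ex = (C−B)/|BC| = (0.0043,-1.0000); ey = (1.0000,0.0043)
P = B + -3.32·ex + 1.84·ey = (4.7032,0.5492)

4.70 0.55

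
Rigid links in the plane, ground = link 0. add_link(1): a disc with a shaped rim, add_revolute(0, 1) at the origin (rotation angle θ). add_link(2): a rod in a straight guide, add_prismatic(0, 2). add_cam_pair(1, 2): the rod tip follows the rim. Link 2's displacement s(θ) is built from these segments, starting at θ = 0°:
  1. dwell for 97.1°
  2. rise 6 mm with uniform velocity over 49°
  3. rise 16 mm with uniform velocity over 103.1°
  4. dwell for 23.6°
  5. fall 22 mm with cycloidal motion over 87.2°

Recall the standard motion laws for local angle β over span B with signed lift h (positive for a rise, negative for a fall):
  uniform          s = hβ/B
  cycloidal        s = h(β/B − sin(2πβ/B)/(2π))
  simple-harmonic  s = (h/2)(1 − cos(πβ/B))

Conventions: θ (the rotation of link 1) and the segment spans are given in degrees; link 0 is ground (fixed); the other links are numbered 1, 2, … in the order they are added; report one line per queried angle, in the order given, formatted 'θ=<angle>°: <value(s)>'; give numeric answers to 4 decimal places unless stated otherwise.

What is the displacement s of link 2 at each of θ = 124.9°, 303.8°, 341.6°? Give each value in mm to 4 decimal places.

segment 1 (0° to 97.1°, dwell): s unchanged at 0.0000
θ = 124.9° falls in segment 2 (97.1° to 146.1°, uniform, h = 6): β = 124.9 − 97.1 = 27.8°, B = 49°; Δs = 6·27.8/49 = 3.4041; s = 0.0000 + 3.4041 = 3.4041
segment 2 (97.1° to 146.1°, uniform, h = 6) is passed completely: s = 0.0000 + (6) = 6.0000
segment 3 (146.1° to 249.2°, uniform, h = 16) is passed completely: s = 6.0000 + (16) = 22.0000
segment 4 (249.2° to 272.8°, dwell): s unchanged at 22.0000
θ = 303.8° falls in segment 5 (272.8° to 360°, cycloidal, h = -22): β = 303.8 − 272.8 = 31°, B = 87.2°; Δs = -22·(0.3555 − sin(2π·0.3555)/(2π)) = -5.0613; s = 22.0000 − 5.0613 = 16.9387
θ = 341.6° falls in segment 5 (272.8° to 360°, cycloidal, h = -22): β = 341.6 − 272.8 = 68.8°, B = 87.2°; Δs = -22·(0.7890 − sin(2π·0.7890)/(2π)) = -20.7547; s = 22.0000 − 20.7547 = 1.2453

θ=124.9°: 3.4041
θ=303.8°: 16.9387
θ=341.6°: 1.2453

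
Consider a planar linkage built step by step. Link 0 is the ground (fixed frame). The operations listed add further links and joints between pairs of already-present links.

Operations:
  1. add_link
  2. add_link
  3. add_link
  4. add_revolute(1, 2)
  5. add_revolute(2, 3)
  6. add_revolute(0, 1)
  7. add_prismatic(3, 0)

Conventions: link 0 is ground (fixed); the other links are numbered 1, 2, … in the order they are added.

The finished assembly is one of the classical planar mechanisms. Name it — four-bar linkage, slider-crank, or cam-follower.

links: 4 (incl. ground); joints: 3 revolute, 1 prismatic, 0 higher (cam) pair, forming one closed loop
4 links, 3 revolutes + 1 prismatic in one loop → slider-crank

slider-crank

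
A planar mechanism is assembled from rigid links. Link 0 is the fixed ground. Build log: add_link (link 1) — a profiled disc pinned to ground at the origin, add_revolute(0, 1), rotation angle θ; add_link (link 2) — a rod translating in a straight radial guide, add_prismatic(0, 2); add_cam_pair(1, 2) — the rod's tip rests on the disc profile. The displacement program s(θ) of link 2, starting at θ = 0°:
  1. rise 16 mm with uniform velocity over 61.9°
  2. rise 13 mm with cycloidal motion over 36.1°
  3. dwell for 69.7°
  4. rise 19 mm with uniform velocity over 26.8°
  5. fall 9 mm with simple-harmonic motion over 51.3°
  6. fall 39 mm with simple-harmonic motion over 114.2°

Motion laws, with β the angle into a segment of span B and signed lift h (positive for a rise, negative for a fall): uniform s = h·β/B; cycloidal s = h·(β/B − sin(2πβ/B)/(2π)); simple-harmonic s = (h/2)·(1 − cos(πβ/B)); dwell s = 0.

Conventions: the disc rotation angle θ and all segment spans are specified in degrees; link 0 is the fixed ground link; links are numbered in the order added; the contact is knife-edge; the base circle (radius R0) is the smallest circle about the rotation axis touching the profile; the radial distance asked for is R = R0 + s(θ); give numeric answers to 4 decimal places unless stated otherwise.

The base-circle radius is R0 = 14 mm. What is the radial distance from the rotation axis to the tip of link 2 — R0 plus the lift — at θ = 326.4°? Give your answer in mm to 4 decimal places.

seg 1 [0°–61.9°] uniform, h=16: full span → s += 16 → s = 16.0000
seg 2 [61.9°–98°] cycloidal, h=13: full span → s += 13 → s = 29.0000
seg 3 [98°–167.7°] dwell: s stays 29.0000
seg 4 [167.7°–194.5°] uniform, h=19: full span → s += 19 → s = 48.0000
seg 5 [194.5°–245.8°] simple-harmonic, h=-9: full span → s += -9 → s = 39.0000
seg 6 [245.8°–360°] simple-harmonic, h=-39: θ=326.4° here. β=80.6, B=114.2. -39/2·(1 − cos(π·0.7058)) = -31.2463 → s = 7.7537
R = R0 + s = 14 + 7.7537 = 21.7537

21.7537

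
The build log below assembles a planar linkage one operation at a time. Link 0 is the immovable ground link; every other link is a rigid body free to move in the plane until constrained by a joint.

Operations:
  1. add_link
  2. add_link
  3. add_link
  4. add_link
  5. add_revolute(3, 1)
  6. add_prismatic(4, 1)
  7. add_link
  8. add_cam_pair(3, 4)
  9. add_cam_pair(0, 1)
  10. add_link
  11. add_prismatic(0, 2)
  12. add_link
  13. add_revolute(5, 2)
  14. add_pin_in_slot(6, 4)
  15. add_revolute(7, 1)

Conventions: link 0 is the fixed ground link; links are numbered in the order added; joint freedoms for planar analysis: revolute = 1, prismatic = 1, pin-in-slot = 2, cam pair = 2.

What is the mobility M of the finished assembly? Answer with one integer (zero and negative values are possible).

ground; <1,0,0>
#1 <2,0,0>
#2 <3,0,0>
#3 <4,0,0>
#4 <5,0,0>
R:3↔1 J1 <5,1,0>
P:4↔1 J1 <5,2,0>
#5 <6,2,0>
C:3↔4 J2 <6,2,1>
C:0↔1 J2 <6,2,2>
#6 <7,2,2>
P:0↔2 J1 <7,3,2>
#7 <8,3,2>
R:5↔2 J1 <8,4,2>
PS:6↔4 J2 <8,4,3>
R:7↔1 J1 <8,5,3>
3×7 − 2×5 − 1×3 = 8

M = 8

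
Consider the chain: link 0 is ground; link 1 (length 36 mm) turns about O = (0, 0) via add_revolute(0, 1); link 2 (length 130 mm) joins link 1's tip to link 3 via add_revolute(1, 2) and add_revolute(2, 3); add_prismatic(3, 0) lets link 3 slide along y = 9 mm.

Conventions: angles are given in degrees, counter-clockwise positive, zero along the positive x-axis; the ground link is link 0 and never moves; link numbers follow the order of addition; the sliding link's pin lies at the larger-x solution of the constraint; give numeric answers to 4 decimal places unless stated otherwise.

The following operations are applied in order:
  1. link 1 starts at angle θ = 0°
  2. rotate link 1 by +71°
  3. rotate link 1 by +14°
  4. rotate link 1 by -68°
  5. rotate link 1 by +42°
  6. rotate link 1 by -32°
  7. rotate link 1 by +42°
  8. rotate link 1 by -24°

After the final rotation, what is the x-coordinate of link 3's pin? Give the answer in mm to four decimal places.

geometry: r = 36 mm, L = 130 mm, e = 9 mm; θ starts at 0°
rotate link 1 by +71°: θ ← 0° +71° = 71°
rotate link 1 by +14°: θ ← 71° +14° = 85°
rotate link 1 by -68°: θ ← 85° -68° = 17°
rotate link 1 by +42°: θ ← 17° +42° = 59°
rotate link 1 by -32°: θ ← 59° -32° = 27°
rotate link 1 by +42°: θ ← 27° +42° = 69°
rotate link 1 by -24°: θ ← 69° -24° = 45°
crank pin P = (r cos θ, r sin θ) = (25.455844, 25.455844)
h = r sin θ − e = 25.455844 − 9 = 16.455844
x = r cos θ + √(L² − h²) = 25.455844 + 128.954276 = 154.410120

154.4101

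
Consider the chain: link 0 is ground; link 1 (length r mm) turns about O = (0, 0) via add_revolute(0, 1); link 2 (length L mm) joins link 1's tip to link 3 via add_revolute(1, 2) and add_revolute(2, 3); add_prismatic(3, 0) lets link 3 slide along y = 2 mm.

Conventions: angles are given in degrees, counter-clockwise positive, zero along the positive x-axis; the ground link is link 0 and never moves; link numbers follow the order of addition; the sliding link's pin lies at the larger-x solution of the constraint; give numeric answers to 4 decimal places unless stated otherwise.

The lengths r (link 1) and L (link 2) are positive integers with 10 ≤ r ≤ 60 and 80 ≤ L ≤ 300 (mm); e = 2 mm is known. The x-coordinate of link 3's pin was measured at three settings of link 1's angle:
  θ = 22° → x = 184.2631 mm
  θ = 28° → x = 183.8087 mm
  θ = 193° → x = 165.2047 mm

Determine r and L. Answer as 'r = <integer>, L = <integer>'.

constraint per measurement: (x − r cos θ)² + (r sin θ − e)² = L²
subtracting the θ₁ and θ₂ equations cancels the r² and L² terms:
r = (x₁² − x₂²) / (2[(x₁cos θ₁ + e sin θ₁) − (x₂cos θ₂ + e sin θ₂)]) = 10.0000 → r = 10
L² = (x₁ − r cos θ₁)² + (r sin θ₁ − e)² = 30624.9903 → L = 175.0000 → L = 175
check at θ₃=193°: x = 165.2047 (printed 165.2047) ✓

r = 10, L = 175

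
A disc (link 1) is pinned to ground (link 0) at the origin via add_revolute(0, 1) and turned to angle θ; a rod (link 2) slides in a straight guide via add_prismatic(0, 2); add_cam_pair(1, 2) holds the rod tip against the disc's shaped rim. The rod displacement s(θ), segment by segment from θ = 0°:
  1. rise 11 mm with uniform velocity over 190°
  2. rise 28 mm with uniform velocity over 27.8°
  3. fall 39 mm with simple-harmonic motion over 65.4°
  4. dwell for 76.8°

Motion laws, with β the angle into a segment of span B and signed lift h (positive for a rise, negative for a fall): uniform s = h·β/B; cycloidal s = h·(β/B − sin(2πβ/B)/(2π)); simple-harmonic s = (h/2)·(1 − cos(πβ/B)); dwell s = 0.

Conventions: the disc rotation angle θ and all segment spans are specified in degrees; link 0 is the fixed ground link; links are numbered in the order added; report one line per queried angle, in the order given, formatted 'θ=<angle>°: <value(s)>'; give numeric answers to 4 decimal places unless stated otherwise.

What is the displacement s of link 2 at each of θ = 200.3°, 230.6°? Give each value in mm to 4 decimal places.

segment 1 (0° to 190°, uniform, h = 11) is passed completely: s = 0.0000 + (11) = 11.0000
θ = 200.3° falls in segment 2 (190° to 217.8°, uniform, h = 28): β = 200.3 − 190 = 10.3°, B = 27.8°; Δs = 28·10.3/27.8 = 10.3741; s = 11.0000 + 10.3741 = 21.3741
segment 2 (190° to 217.8°, uniform, h = 28) is passed completely: s = 11.0000 + (28) = 39.0000
θ = 230.6° falls in segment 3 (217.8° to 283.2°, simple-harmonic, h = -39): β = 230.6 − 217.8 = 12.8°, B = 65.4°; Δs = -39/2·(1 − cos(π·0.1957)) = -3.5714; s = 39.0000 − 3.5714 = 35.4286

θ=200.3°: 21.3741
θ=230.6°: 35.4286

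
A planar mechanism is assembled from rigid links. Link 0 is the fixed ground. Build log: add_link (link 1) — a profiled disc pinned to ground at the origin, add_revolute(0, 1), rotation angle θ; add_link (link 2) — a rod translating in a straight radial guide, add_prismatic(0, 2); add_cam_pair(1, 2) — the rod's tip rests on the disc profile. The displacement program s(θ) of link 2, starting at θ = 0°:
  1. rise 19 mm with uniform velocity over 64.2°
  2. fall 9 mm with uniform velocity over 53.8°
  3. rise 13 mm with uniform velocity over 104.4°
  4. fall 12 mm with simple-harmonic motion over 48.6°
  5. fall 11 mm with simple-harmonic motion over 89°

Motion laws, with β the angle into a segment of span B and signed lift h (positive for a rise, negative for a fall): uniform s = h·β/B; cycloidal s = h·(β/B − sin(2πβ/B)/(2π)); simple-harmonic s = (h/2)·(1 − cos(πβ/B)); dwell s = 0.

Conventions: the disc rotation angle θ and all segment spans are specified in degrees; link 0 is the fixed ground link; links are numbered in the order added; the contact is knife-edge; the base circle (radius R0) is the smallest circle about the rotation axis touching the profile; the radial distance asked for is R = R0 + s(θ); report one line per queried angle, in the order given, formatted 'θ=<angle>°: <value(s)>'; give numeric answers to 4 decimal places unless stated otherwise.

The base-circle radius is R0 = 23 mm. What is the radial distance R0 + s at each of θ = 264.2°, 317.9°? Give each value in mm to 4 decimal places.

seg 1 [0°–64.2°] uniform, h=19: full span → s += 19 → s = 19.0000
seg 2 [64.2°–118°] uniform, h=-9: full span → s += -9 → s = 10.0000
seg 3 [118°–222.4°] uniform, h=13: full span → s += 13 → s = 23.0000
seg 4 [222.4°–271°] simple-harmonic, h=-12: θ=264.2° here. β=41.8, B=48.6. -12/2·(1 − cos(π·0.8601)) = -11.4296 → s = 11.5704
seg 4 [222.4°–271°] simple-harmonic, h=-12: full span → s += -12 → s = 11.0000
seg 5 [271°–360°] simple-harmonic, h=-11: θ=317.9° here. β=46.9, B=89. -11/2·(1 − cos(π·0.5270)) = -5.9654 → s = 5.0346
θ=264.2°: R = R0 + s = 23 + 11.5704 = 34.5704
θ=317.9°: R = R0 + s = 23 + 5.0346 = 28.0346

θ=264.2°: 34.5704
θ=317.9°: 28.0346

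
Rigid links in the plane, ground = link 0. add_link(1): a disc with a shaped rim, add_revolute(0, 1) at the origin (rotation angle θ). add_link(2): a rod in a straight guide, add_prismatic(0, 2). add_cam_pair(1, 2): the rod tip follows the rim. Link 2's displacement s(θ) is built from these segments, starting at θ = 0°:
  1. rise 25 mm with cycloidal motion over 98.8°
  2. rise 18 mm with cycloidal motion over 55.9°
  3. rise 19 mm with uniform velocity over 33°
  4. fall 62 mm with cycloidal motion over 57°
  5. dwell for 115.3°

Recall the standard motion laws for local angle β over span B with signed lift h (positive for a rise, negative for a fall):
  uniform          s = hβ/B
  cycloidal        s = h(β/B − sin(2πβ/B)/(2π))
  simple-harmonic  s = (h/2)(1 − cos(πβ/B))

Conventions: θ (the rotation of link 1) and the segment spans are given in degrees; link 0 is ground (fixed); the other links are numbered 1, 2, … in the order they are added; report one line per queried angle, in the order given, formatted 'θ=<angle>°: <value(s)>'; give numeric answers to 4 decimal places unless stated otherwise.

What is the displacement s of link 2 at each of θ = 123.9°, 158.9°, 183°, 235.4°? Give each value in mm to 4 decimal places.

segment 1 (0° to 98.8°, cycloidal, h = 25) is passed completely: s = 0.0000 + (25) = 25.0000
θ = 123.9° falls in segment 2 (98.8° to 154.7°, cycloidal, h = 18): β = 123.9 − 98.8 = 25.1°, B = 55.9°; Δs = 18·(0.4490 − sin(2π·0.4490)/(2π)) = 7.1802; s = 25.0000 + 7.1802 = 32.1802
segment 2 (98.8° to 154.7°, cycloidal, h = 18) is passed completely: s = 25.0000 + (18) = 43.0000
θ = 158.9° falls in segment 3 (154.7° to 187.7°, uniform, h = 19): β = 158.9 − 154.7 = 4.2°, B = 33°; Δs = 19·4.2/33 = 2.4182; s = 43.0000 + 2.4182 = 45.4182
θ = 183° falls in segment 3 (154.7° to 187.7°, uniform, h = 19): β = 183 − 154.7 = 28.3°, B = 33°; Δs = 19·28.3/33 = 16.2939; s = 43.0000 + 16.2939 = 59.2939
segment 3 (154.7° to 187.7°, uniform, h = 19) is passed completely: s = 43.0000 + (19) = 62.0000
θ = 235.4° falls in segment 4 (187.7° to 244.7°, cycloidal, h = -62): β = 235.4 − 187.7 = 47.7°, B = 57°; Δs = -62·(0.8368 − sin(2π·0.8368)/(2π)) = -60.3190; s = 62.0000 − 60.3190 = 1.6810

θ=123.9°: 32.1802
θ=158.9°: 45.4182
θ=183°: 59.2939
θ=235.4°: 1.6810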